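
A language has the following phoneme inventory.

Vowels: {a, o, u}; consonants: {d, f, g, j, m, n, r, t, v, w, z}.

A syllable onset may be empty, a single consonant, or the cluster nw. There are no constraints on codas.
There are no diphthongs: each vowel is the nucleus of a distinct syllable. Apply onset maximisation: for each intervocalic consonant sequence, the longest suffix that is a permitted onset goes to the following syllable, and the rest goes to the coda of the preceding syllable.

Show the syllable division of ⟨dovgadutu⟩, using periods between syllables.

Vowels present: o, a, u, u; each is a nucleus, giving 4 syllables.
Between /o/ (V1) and /a/ (V2): /vg/ — longest licit onset from the right is /g/, leaving /v/ as coda.
Between /a/ (V2) and /u/ (V3): /d/ → onset of the next syllable (single consonants are always licit onsets).
Between /u/ (V3) and /u/ (V4): /t/ → onset of the next syllable (single consonants are always licit onsets).

dov.ga.du.tu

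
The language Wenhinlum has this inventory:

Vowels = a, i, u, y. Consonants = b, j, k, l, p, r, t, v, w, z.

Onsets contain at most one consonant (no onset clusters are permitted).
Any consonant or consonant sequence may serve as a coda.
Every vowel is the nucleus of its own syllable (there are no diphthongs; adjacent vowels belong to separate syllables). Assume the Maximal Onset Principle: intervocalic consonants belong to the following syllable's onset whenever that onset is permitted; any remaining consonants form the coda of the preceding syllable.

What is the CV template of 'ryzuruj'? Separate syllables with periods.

CV.CV.CVC

Vowels present: y, u, u; each is a nucleus, giving 3 syllables.
V1 /y/ – V2 /u/: just /z/ — single C goes to the following onset.
V2 /u/ – V3 /u/: /r/ is a single consonant, so it becomes the next onset.
So the parse is ry.zu.ruj.
Mapping each syllable to C/V: /ry/ → CV, /zu/ → CV, /ruj/ → CVC.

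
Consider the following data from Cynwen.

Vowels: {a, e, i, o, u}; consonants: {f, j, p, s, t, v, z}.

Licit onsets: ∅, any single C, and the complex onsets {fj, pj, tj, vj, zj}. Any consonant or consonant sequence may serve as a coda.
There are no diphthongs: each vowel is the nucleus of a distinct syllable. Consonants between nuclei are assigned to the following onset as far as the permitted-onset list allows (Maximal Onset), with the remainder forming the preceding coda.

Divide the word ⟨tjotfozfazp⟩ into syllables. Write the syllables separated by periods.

tjot.foz.fazp

Nuclei (vowels): o, o, a → 3 syllables.
σ1/σ2 boundary: /tf/; trying suffixes from longest down, /f/ is the first permitted one, so coda /t/ | onset /f/.
σ2/σ3 boundary: /zf/ — longest licit onset from the right is /f/, leaving /z/ as coda.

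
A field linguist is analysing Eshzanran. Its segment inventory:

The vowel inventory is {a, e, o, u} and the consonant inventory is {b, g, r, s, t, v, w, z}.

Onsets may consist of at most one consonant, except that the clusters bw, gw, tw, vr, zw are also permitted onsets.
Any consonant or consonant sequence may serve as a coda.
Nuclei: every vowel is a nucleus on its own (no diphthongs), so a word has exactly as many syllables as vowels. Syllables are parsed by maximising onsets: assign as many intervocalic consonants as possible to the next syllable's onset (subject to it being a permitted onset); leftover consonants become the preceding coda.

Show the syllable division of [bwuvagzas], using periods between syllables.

bwu.vag.zas

Vowels present: u, a, a; each is a nucleus, giving 3 syllables.
V1 /u/ – V2 /a/: /v/ is a single consonant, so it becomes the next onset.
V2 /a/ – V3 /a/: /gz/; trying suffixes from longest down, /z/ is the first permitted one, so coda /g/ | onset /z/.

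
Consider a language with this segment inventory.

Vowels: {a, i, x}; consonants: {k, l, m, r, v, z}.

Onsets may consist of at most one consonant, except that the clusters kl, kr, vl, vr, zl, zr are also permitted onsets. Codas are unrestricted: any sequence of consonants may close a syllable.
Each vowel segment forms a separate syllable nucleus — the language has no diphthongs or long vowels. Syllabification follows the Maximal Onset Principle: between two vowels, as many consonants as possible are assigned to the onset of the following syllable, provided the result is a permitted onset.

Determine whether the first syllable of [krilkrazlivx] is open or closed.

closed

The vowels are i, a, i, x — 4 nuclei, so 4 syllables.
σ1/σ2 boundary: /lkr/ splits as /l/ + /kr/ (/kr/ is the longest suffix that is a licit onset).
σ2/σ3 boundary: cluster /zl/ — /zl/ is itself a permitted onset, so the whole cluster goes right; preceding coda = ∅.
σ3/σ4 boundary: just /v/ — single C goes to the following onset.
Putting it together: kril.kra.zli.vx.
Syllable 1 is /kril/ with coda /l/, so it is closed.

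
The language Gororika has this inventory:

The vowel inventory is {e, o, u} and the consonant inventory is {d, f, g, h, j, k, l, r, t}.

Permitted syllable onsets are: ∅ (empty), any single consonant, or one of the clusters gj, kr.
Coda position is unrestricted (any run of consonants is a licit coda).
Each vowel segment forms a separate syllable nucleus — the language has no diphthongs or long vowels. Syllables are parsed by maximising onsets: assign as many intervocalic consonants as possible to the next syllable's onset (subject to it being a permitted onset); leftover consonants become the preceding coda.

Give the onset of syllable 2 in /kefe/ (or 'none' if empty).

Nuclei (vowels): e, e → 2 syllables.
V1 /e/ – V2 /e/: /f/ is a single consonant, so it becomes the next onset.
Result: ke.fe.
Syllable 2 is /fe/: onset /f/, nucleus /e/, coda ∅.

f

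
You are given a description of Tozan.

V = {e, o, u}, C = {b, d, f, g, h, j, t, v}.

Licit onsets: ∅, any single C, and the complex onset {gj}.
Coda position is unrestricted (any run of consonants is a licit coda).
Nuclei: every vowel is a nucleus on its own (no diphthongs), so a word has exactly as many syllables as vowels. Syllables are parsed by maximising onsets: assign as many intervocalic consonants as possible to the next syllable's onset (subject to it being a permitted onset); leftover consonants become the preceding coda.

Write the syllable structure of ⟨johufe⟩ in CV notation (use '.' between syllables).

Vowels present: o, u, e; each is a nucleus, giving 3 syllables.
σ1/σ2 boundary: /h/ is a single consonant, so it becomes the next onset.
σ2/σ3 boundary: just /f/ — single C goes to the following onset.
Putting it together: jo.hu.fe.
Mapping each syllable to C/V: /jo/ → CV, /hu/ → CV, /fe/ → CV.

CV.CV.CV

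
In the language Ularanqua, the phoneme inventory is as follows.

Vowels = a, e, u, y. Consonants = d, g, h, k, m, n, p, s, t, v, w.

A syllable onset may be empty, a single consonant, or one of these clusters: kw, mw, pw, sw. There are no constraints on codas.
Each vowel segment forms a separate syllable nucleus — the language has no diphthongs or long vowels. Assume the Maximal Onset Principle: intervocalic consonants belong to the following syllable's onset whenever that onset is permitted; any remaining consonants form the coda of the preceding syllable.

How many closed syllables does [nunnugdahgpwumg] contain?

4

Nuclei (vowels): u, u, a, u → 4 syllables.
Between /u/ (V1) and /u/ (V2): /nn/ splits as /n/ + /n/ (/n/ is the longest suffix that is a licit onset).
Between /u/ (V2) and /a/ (V3): cluster /gd/ — the longest permitted-onset suffix is /d/; onset = /d/, preceding coda = /g/.
Between /a/ (V3) and /u/ (V4): /hgpw/; trying suffixes from longest down, /pw/ is the first permitted one, so coda /hg/ | onset /pw/.
Syllabification: nun.nug.dahg.pwumg.
Classifying each syllable: /nun/ (closed), /nug/ (closed), /dahg/ (closed), /pwumg/ (closed).
Closed syllables: 4.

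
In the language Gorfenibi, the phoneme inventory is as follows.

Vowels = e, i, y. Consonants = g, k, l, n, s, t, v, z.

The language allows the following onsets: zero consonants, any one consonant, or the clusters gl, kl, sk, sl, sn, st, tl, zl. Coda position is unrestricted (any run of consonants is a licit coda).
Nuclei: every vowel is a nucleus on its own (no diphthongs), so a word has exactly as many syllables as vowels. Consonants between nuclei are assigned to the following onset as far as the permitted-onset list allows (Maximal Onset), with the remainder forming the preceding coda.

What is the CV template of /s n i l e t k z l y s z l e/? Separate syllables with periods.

CCV.CVCC.CCVC.CCV

The vowels are i, e, y, e — 4 nuclei, so 4 syllables.
V1 /i/ – V2 /e/: /l/ → onset of the next syllable (single consonants are always licit onsets).
V2 /e/ – V3 /y/: /tkzl/ splits as /tk/ + /zl/ (/zl/ is the longest suffix that is a licit onset).
V3 /y/ – V4 /e/: /szl/; trying suffixes from longest down, /zl/ is the first permitted one, so coda /s/ | onset /zl/.
Syllabification: sni.letk.zlys.zle.
Mapping each syllable to C/V: /sni/ → CCV, /letk/ → CVCC, /zlys/ → CCVC, /zle/ → CCV.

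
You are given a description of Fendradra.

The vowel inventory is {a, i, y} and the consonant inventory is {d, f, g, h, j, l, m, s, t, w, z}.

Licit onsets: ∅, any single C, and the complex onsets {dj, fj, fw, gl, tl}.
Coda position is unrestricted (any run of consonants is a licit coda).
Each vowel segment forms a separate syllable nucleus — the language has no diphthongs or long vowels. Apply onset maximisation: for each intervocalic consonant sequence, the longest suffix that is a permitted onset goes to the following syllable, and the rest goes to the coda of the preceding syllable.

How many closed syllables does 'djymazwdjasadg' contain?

The vowels are y, a, a, a — 4 nuclei, so 4 syllables.
Between /y/ (V1) and /a/ (V2): just /m/ — single C goes to the following onset.
Between /a/ (V2) and /a/ (V3): /zwdj/ — longest licit onset from the right is /dj/, leaving /zw/ as coda.
Between /a/ (V3) and /a/ (V4): just /s/ — single C goes to the following onset.
So the parse is djy.mazw.dja.sadg.
Classifying each syllable: /djy/ (open), /mazw/ (closed), /dja/ (open), /sadg/ (closed).
Closed syllables: 2.

2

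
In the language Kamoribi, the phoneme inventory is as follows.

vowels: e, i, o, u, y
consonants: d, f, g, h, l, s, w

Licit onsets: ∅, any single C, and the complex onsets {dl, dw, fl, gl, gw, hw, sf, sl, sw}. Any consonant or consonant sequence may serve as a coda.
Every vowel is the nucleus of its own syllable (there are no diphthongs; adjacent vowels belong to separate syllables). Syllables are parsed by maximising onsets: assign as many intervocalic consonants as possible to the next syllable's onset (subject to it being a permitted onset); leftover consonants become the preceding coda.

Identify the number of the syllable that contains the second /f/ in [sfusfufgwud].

Nuclei (vowels): u, u, u → 3 syllables.
σ1/σ2 boundary: /sf/ is a licit onset in full, so it all attaches to the next syllable.
σ2/σ3 boundary: /fgw/ splits as /f/ + /gw/ (/gw/ is the longest suffix that is a licit onset).
Putting it together: sfu.sfuf.gwud.
The second /f/ is in the onset of syllable 2 (/sfuf/).

2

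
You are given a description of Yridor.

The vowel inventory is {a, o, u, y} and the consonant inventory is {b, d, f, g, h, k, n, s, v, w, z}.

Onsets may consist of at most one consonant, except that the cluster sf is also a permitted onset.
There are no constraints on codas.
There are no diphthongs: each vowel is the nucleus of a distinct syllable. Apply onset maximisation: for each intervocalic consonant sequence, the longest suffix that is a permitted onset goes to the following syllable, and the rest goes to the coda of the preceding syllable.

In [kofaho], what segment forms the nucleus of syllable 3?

Nuclei (vowels): o, a, o → 3 syllables.
The third nucleus (vowel 3 from the left) is /o/.

o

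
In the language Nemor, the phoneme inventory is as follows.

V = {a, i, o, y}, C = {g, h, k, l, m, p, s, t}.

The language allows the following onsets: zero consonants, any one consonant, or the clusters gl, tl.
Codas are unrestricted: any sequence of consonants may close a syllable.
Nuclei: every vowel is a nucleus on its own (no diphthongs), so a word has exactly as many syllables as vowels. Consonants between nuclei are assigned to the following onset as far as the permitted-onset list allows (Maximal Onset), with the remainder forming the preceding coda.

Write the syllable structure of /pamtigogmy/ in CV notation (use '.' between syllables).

Nuclei (vowels): a, i, o, y → 4 syllables.
/a…i/ gap (V1→V2): /mt/ splits as /m/ + /t/ (/t/ is the longest suffix that is a licit onset).
/i…o/ gap (V2→V3): just /g/ — single C goes to the following onset.
/o…y/ gap (V3→V4): /gm/; trying suffixes from longest down, /m/ is the first permitted one, so coda /g/ | onset /m/.
Result: pam.ti.gog.my.
Mapping each syllable to C/V: /pam/ → CVC, /ti/ → CV, /gog/ → CVC, /my/ → CV.

CVC.CV.CVC.CV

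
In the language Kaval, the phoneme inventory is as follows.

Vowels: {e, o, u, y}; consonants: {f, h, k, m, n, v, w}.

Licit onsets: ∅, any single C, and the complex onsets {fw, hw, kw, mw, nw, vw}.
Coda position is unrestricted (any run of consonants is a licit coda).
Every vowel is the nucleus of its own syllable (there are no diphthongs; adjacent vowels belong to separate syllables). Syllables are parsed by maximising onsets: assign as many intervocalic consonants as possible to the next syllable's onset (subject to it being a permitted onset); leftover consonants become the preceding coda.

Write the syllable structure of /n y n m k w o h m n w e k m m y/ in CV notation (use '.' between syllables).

Vowels present: y, o, e, y; each is a nucleus, giving 4 syllables.
Between /y/ (V1) and /o/ (V2): /nmkw/ splits as /nm/ + /kw/ (/kw/ is the longest suffix that is a licit onset).
Between /o/ (V2) and /e/ (V3): cluster /hmnw/ — the longest permitted-onset suffix is /nw/; onset = /nw/, preceding coda = /hm/.
Between /e/ (V3) and /y/ (V4): /kmm/; trying suffixes from longest down, /m/ is the first permitted one, so coda /km/ | onset /m/.
Result: nynm.kwohm.nwekm.my.
Mapping each syllable to C/V: /nynm/ → CVCC, /kwohm/ → CCVCC, /nwekm/ → CCVCC, /my/ → CV.

CVCC.CCVCC.CCVCC.CV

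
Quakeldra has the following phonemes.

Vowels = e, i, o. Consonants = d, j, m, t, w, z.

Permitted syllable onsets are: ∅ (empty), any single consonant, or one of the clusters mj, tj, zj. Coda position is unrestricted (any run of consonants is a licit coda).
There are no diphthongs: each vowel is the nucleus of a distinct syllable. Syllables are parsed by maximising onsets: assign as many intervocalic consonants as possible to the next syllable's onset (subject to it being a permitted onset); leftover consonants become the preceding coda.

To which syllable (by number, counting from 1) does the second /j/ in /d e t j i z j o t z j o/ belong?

Nuclei (vowels): e, i, o, o → 4 syllables.
/e…i/ gap (V1→V2): cluster /tj/ — /tj/ is itself a permitted onset, so the whole cluster goes right; preceding coda = ∅.
/i…o/ gap (V2→V3): cluster /zj/ — /zj/ is itself a permitted onset, so the whole cluster goes right; preceding coda = ∅.
/o…o/ gap (V3→V4): /tzj/ — longest licit onset from the right is /zj/, leaving /t/ as coda.
Syllabification: de.tji.zjot.zjo.
The second /j/ is in the onset of syllable 3 (/zjot/).

3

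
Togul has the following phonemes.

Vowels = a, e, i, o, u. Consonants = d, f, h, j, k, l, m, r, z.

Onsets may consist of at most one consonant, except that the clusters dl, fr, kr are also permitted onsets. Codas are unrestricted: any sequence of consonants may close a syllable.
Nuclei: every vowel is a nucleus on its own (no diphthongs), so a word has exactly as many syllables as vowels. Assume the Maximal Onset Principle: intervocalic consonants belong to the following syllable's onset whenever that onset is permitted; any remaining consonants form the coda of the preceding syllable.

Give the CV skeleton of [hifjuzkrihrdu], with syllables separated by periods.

CVC.CVC.CCVCC.CV

The vowels are i, u, i, u — 4 nuclei, so 4 syllables.
/i…u/ gap (V1→V2): /fj/; trying suffixes from longest down, /j/ is the first permitted one, so coda /f/ | onset /j/.
/u…i/ gap (V2→V3): cluster /zkr/ — the longest permitted-onset suffix is /kr/; onset = /kr/, preceding coda = /z/.
/i…u/ gap (V3→V4): cluster /hrd/ — the longest permitted-onset suffix is /d/; onset = /d/, preceding coda = /hr/.
Syllabification: hif.juz.krihr.du.
Mapping each syllable to C/V: /hif/ → CVC, /juz/ → CVC, /krihr/ → CCVCC, /du/ → CV.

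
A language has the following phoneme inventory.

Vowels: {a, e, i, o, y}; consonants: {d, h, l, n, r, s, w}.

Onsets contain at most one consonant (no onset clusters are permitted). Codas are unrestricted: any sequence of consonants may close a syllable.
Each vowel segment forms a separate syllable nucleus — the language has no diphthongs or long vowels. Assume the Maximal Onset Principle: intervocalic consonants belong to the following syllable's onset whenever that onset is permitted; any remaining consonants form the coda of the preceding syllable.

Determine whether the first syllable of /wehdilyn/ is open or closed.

closed

The vowels are e, i, y — 3 nuclei, so 3 syllables.
σ1/σ2 boundary: cluster /hd/ — the longest permitted-onset suffix is /d/; onset = /d/, preceding coda = /h/.
σ2/σ3 boundary: /l/ is a single consonant, so it becomes the next onset.
Syllabification: weh.di.lyn.
Syllable 1 is /weh/ with coda /h/, so it is closed.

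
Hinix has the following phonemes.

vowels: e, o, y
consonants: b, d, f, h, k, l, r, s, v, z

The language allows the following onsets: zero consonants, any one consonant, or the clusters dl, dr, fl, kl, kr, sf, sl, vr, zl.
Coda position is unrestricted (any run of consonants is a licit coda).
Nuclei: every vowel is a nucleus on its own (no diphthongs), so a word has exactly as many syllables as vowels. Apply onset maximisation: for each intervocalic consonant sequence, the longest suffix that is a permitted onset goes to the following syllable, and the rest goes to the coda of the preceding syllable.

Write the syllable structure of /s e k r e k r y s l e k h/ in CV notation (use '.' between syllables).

Vowels present: e, e, y, e; each is a nucleus, giving 4 syllables.
/e…e/ gap (V1→V2): cluster /kr/ — /kr/ is itself a permitted onset, so the whole cluster goes right; preceding coda = ∅.
/e…y/ gap (V2→V3): /kr/ is a licit onset in full, so it all attaches to the next syllable.
/y…e/ gap (V3→V4): /sl/ — entire cluster is a permitted onset → onset /sl/, coda ∅.
Result: se.kre.kry.slekh.
Mapping each syllable to C/V: /se/ → CV, /kre/ → CCV, /kry/ → CCV, /slekh/ → CCVCC.

CV.CCV.CCV.CCVCC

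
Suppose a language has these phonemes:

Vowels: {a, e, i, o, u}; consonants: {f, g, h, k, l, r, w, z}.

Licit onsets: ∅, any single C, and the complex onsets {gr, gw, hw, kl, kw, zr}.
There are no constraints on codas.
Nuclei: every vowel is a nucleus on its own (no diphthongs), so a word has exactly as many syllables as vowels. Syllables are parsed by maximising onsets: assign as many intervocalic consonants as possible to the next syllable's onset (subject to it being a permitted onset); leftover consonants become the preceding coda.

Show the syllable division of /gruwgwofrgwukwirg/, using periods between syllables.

Vowels present: u, o, u, i; each is a nucleus, giving 4 syllables.
σ1/σ2 boundary: /wgw/; trying suffixes from longest down, /gw/ is the first permitted one, so coda /w/ | onset /gw/.
σ2/σ3 boundary: /frgw/ splits as /fr/ + /gw/ (/gw/ is the longest suffix that is a licit onset).
σ3/σ4 boundary: cluster /kw/ — /kw/ is itself a permitted onset, so the whole cluster goes right; preceding coda = ∅.

gruw.gwofr.gwu.kwirg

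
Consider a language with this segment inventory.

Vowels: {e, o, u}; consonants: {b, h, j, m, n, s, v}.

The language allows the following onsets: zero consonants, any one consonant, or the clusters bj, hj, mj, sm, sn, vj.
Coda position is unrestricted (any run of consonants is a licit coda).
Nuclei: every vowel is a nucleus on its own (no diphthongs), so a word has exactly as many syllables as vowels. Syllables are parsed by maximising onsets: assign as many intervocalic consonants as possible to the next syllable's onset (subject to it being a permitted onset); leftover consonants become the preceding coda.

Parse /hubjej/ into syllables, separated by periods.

hu.bjej

Nuclei (vowels): u, e → 2 syllables.
σ1/σ2 boundary: /bj/ is a licit onset in full, so it all attaches to the next syllable.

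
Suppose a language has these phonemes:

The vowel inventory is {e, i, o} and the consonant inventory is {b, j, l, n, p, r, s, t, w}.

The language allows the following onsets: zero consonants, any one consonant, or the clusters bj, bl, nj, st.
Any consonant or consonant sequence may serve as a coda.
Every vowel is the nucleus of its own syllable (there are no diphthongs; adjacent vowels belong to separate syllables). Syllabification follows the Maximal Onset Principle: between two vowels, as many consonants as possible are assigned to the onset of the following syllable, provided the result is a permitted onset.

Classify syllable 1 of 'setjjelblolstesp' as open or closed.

closed

Nuclei (vowels): e, e, o, e → 4 syllables.
/e…e/ gap (V1→V2): cluster /tjj/ — the longest permitted-onset suffix is /j/; onset = /j/, preceding coda = /tj/.
/e…o/ gap (V2→V3): /lbl/ splits as /l/ + /bl/ (/bl/ is the longest suffix that is a licit onset).
/o…e/ gap (V3→V4): /lst/ — longest licit onset from the right is /st/, leaving /l/ as coda.
Putting it together: setj.jel.blol.stesp.
Syllable 1 is /setj/ with coda /tj/, so it is closed.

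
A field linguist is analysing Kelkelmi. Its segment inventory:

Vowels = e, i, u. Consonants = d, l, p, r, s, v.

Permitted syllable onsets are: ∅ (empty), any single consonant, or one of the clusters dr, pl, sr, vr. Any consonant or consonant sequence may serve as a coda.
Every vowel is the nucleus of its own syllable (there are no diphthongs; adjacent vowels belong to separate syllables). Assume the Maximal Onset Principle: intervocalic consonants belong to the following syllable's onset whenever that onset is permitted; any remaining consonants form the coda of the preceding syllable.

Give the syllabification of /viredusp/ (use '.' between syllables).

The vowels are i, e, u — 3 nuclei, so 3 syllables.
/i…e/ gap (V1→V2): /r/ is a single consonant, so it becomes the next onset.
/e…u/ gap (V2→V3): /d/ is a single consonant, so it becomes the next onset.

vi.re.dusp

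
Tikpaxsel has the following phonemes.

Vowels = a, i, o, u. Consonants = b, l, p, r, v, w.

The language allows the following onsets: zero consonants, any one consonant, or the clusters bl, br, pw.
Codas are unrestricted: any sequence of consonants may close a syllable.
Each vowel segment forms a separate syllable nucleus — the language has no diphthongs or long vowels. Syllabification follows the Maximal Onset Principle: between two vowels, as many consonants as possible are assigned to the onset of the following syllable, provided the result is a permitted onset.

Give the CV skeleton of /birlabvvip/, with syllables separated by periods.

CVC.CVCC.CVC

Vowels present: i, a, i; each is a nucleus, giving 3 syllables.
σ1/σ2 boundary: /rl/ splits as /r/ + /l/ (/l/ is the longest suffix that is a licit onset).
σ2/σ3 boundary: /bvv/; trying suffixes from longest down, /v/ is the first permitted one, so coda /bv/ | onset /v/.
Syllabification: bir.labv.vip.
Mapping each syllable to C/V: /bir/ → CVC, /labv/ → CVCC, /vip/ → CVC.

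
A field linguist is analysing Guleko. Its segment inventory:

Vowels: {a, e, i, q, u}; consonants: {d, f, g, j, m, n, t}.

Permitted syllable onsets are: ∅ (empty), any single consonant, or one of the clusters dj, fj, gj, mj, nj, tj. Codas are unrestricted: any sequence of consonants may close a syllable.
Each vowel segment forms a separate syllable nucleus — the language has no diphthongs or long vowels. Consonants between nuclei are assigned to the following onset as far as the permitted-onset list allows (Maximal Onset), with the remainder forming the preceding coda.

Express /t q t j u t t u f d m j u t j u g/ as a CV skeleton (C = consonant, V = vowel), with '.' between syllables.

CV.CCVC.CVCC.CCV.CCVC

Nuclei (vowels): q, u, u, u, u → 5 syllables.
/q…u/ gap (V1→V2): /tj/ — entire cluster is a permitted onset → onset /tj/, coda ∅.
/u…u/ gap (V2→V3): cluster /tt/ — the longest permitted-onset suffix is /t/; onset = /t/, preceding coda = /t/.
/u…u/ gap (V3→V4): cluster /fdmj/ — the longest permitted-onset suffix is /mj/; onset = /mj/, preceding coda = /fd/.
/u…u/ gap (V4→V5): /tj/ — entire cluster is a permitted onset → onset /tj/, coda ∅.
So the parse is tq.tjut.tufd.mju.tjug.
Mapping each syllable to C/V: /tq/ → CV, /tjut/ → CCVC, /tufd/ → CVCC, /mju/ → CCV, /tjug/ → CCVC.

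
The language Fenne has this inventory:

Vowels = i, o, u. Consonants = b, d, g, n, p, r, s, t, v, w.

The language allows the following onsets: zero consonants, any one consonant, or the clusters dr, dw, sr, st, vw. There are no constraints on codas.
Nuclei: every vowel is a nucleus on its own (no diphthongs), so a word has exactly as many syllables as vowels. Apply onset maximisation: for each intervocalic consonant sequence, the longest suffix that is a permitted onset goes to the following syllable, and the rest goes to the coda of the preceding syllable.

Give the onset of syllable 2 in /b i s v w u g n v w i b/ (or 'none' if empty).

The vowels are i, u, i — 3 nuclei, so 3 syllables.
Between /i/ (V1) and /u/ (V2): /svw/; trying suffixes from longest down, /vw/ is the first permitted one, so coda /s/ | onset /vw/.
Between /u/ (V2) and /i/ (V3): cluster /gnvw/ — the longest permitted-onset suffix is /vw/; onset = /vw/, preceding coda = /gn/.
Result: bis.vwugn.vwib.
Syllable 2 is /vwugn/: onset /vw/, nucleus /u/, coda /gn/.

vw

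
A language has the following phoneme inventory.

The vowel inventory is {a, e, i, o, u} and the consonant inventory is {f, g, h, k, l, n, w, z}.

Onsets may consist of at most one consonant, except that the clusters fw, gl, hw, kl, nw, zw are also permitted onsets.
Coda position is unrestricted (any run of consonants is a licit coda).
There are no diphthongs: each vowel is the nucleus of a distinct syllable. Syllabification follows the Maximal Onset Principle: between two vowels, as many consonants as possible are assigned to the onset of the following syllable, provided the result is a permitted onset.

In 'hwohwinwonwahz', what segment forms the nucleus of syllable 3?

o

Nuclei (vowels): o, i, o, a → 4 syllables.
The third nucleus (vowel 3 from the left) is /o/.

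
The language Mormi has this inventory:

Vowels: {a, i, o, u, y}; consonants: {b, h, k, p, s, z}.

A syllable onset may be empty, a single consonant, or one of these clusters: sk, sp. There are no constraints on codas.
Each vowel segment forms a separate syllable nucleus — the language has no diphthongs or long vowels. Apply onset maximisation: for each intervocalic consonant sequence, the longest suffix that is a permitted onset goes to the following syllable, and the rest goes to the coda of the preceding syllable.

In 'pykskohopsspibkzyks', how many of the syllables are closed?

Nuclei (vowels): y, o, o, i, y → 5 syllables.
σ1/σ2 boundary: /ksk/ splits as /k/ + /sk/ (/sk/ is the longest suffix that is a licit onset).
σ2/σ3 boundary: just /h/ — single C goes to the following onset.
σ3/σ4 boundary: /pssp/ — longest licit onset from the right is /sp/, leaving /ps/ as coda.
σ4/σ5 boundary: /bkz/ — longest licit onset from the right is /z/, leaving /bk/ as coda.
Putting it together: pyk.sko.hops.spibk.zyks.
Classifying each syllable: /pyk/ (closed), /sko/ (open), /hops/ (closed), /spibk/ (closed), /zyks/ (closed).
Closed syllables: 4.

4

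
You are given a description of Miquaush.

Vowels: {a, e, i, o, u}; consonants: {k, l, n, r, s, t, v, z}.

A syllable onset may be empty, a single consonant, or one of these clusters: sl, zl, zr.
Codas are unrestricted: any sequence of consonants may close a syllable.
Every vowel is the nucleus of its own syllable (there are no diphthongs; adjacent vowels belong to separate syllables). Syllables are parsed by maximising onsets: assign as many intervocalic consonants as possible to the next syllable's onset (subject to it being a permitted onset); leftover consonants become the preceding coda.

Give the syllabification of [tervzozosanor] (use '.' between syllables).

The vowels are e, o, o, a, o — 5 nuclei, so 5 syllables.
/e…o/ gap (V1→V2): /rvz/ — longest licit onset from the right is /z/, leaving /rv/ as coda.
/o…o/ gap (V2→V3): /z/ → onset of the next syllable (single consonants are always licit onsets).
/o…a/ gap (V3→V4): /s/ → onset of the next syllable (single consonants are always licit onsets).
/a…o/ gap (V4→V5): /n/ is a single consonant, so it becomes the next onset.

terv.zo.zo.sa.nor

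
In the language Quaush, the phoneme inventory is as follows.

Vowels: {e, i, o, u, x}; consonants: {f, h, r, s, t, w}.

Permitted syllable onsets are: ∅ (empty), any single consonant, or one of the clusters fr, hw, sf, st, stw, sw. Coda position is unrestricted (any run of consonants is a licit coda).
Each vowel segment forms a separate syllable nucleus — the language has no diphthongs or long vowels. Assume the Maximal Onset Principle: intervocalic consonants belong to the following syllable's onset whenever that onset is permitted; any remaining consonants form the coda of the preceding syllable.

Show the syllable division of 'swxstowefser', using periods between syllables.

swx.sto.wef.ser

Nuclei (vowels): x, o, e, e → 4 syllables.
V1 /x/ – V2 /o/: /st/ is a licit onset in full, so it all attaches to the next syllable.
V2 /o/ – V3 /e/: just /w/ — single C goes to the following onset.
V3 /e/ – V4 /e/: cluster /fs/ — the longest permitted-onset suffix is /s/; onset = /s/, preceding coda = /f/.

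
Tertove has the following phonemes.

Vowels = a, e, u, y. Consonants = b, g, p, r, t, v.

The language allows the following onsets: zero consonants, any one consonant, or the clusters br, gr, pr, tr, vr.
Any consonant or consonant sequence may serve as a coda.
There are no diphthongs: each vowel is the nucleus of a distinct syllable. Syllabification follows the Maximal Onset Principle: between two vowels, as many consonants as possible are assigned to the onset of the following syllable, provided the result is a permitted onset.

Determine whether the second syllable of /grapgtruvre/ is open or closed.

open

The vowels are a, u, e — 3 nuclei, so 3 syllables.
Between /a/ (V1) and /u/ (V2): /pgtr/ splits as /pg/ + /tr/ (/tr/ is the longest suffix that is a licit onset).
Between /u/ (V2) and /e/ (V3): cluster /vr/ — /vr/ is itself a permitted onset, so the whole cluster goes right; preceding coda = ∅.
Syllabification: grapg.tru.vre.
Syllable 2 is /tru/; it ends in its nucleus with no coda, so it is open.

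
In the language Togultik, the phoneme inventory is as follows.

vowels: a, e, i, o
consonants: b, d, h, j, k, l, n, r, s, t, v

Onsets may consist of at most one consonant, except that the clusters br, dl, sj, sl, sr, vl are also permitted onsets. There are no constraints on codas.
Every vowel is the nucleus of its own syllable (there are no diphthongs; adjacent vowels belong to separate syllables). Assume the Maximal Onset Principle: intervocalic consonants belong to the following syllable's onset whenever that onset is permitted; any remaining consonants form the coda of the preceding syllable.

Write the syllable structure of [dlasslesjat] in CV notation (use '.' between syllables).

CCVC.CCV.CCVC

Vowels present: a, e, a; each is a nucleus, giving 3 syllables.
V1 /a/ – V2 /e/: /ssl/ — longest licit onset from the right is /sl/, leaving /s/ as coda.
V2 /e/ – V3 /a/: /sj/ is a licit onset in full, so it all attaches to the next syllable.
Result: dlas.sle.sjat.
Mapping each syllable to C/V: /dlas/ → CCVC, /sle/ → CCV, /sjat/ → CCVC.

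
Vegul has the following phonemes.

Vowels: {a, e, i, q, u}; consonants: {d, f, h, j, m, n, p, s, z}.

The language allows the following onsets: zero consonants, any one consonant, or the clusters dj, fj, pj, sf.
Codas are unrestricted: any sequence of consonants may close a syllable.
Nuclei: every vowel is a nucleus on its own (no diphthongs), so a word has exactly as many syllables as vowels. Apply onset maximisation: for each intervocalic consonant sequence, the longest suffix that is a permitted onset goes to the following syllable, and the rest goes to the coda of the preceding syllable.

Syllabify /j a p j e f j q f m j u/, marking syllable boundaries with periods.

ja.pje.fjqfm.ju

Nuclei (vowels): a, e, q, u → 4 syllables.
/a…e/ gap (V1→V2): /pj/ is a licit onset in full, so it all attaches to the next syllable.
/e…q/ gap (V2→V3): /fj/ is a licit onset in full, so it all attaches to the next syllable.
/q…u/ gap (V3→V4): /fmj/ — longest licit onset from the right is /j/, leaving /fm/ as coda.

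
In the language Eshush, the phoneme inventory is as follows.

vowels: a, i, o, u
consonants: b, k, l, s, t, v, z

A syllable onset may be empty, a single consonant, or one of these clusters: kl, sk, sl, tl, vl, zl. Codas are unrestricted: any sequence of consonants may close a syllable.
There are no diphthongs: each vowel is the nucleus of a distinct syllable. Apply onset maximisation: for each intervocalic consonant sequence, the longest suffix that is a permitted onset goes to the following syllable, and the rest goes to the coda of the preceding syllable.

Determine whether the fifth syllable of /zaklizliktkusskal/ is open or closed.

closed

Vowels present: a, i, i, u, a; each is a nucleus, giving 5 syllables.
σ1/σ2 boundary: /kl/ is a licit onset in full, so it all attaches to the next syllable.
σ2/σ3 boundary: cluster /zl/ — /zl/ is itself a permitted onset, so the whole cluster goes right; preceding coda = ∅.
σ3/σ4 boundary: /ktk/ — longest licit onset from the right is /k/, leaving /kt/ as coda.
σ4/σ5 boundary: /ssk/ — longest licit onset from the right is /sk/, leaving /s/ as coda.
So the parse is za.kli.zlikt.kus.skal.
Syllable 5 is /skal/ with coda /l/, so it is closed.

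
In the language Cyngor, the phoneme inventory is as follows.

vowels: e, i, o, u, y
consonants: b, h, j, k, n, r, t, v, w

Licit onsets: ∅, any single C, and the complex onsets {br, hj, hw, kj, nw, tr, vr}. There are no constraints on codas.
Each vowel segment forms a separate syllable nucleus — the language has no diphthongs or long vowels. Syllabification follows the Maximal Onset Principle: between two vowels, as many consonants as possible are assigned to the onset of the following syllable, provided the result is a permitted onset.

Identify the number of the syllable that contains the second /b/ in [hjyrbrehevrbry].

4

Vowels present: y, e, e, y; each is a nucleus, giving 4 syllables.
/y…e/ gap (V1→V2): /rbr/; trying suffixes from longest down, /br/ is the first permitted one, so coda /r/ | onset /br/.
/e…e/ gap (V2→V3): just /h/ — single C goes to the following onset.
/e…y/ gap (V3→V4): cluster /vrbr/ — the longest permitted-onset suffix is /br/; onset = /br/, preceding coda = /vr/.
Syllabification: hjyr.bre.hevr.bry.
The second /b/ is in the onset of syllable 4 (/bry/).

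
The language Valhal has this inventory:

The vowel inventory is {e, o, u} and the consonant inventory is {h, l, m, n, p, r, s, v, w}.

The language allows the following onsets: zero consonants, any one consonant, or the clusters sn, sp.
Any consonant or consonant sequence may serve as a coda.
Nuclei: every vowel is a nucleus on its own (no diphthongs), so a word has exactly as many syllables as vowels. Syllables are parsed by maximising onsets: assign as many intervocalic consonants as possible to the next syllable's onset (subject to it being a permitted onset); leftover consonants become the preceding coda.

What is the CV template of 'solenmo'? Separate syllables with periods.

The vowels are o, e, o — 3 nuclei, so 3 syllables.
V1 /o/ – V2 /e/: /l/ is a single consonant, so it becomes the next onset.
V2 /e/ – V3 /o/: /nm/ splits as /n/ + /m/ (/m/ is the longest suffix that is a licit onset).
So the parse is so.len.mo.
Mapping each syllable to C/V: /so/ → CV, /len/ → CVC, /mo/ → CV.

CV.CVC.CV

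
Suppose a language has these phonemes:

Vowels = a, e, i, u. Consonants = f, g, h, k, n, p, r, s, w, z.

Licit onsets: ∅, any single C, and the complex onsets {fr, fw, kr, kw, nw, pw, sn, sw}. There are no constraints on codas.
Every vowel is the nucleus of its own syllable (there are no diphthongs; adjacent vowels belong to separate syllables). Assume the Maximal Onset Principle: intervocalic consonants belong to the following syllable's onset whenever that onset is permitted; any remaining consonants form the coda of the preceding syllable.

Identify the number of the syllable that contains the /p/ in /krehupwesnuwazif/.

The vowels are e, u, e, u, a, i — 6 nuclei, so 6 syllables.
V1 /e/ – V2 /u/: /h/ → onset of the next syllable (single consonants are always licit onsets).
V2 /u/ – V3 /e/: /pw/ — entire cluster is a permitted onset → onset /pw/, coda ∅.
V3 /e/ – V4 /u/: /sn/ — entire cluster is a permitted onset → onset /sn/, coda ∅.
V4 /u/ – V5 /a/: just /w/ — single C goes to the following onset.
V5 /a/ – V6 /i/: just /z/ — single C goes to the following onset.
Result: kre.hu.pwe.snu.wa.zif.
The /p/ is in the onset of syllable 3 (/pwe/).

3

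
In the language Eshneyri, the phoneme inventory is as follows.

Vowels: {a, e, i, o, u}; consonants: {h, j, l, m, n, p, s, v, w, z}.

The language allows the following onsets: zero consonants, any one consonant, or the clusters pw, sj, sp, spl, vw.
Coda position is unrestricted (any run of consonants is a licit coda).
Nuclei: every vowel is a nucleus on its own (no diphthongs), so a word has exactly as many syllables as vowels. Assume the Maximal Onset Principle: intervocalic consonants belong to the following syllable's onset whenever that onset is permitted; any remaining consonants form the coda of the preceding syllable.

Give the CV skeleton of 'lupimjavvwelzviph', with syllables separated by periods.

CV.CVC.CVC.CCVCC.CVCC

Nuclei (vowels): u, i, a, e, i → 5 syllables.
V1 /u/ – V2 /i/: /p/ is a single consonant, so it becomes the next onset.
V2 /i/ – V3 /a/: /mj/ — longest licit onset from the right is /j/, leaving /m/ as coda.
V3 /a/ – V4 /e/: /vvw/ splits as /v/ + /vw/ (/vw/ is the longest suffix that is a licit onset).
V4 /e/ – V5 /i/: /lzv/ splits as /lz/ + /v/ (/v/ is the longest suffix that is a licit onset).
So the parse is lu.pim.jav.vwelz.viph.
Mapping each syllable to C/V: /lu/ → CV, /pim/ → CVC, /jav/ → CVC, /vwelz/ → CCVCC, /viph/ → CVCC.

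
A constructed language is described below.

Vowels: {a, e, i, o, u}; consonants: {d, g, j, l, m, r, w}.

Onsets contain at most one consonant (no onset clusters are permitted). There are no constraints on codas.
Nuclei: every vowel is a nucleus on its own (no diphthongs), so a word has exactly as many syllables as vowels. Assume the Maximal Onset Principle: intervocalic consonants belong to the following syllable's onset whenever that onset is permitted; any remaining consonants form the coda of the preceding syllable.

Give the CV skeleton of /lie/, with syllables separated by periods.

CV.V

Nuclei (vowels): i, e → 2 syllables.
V1 /i/ – V2 /e/: hiatus — the boundary sits between the two vowels.
So the parse is li.e.
Mapping each syllable to C/V: /li/ → CV, /e/ → V.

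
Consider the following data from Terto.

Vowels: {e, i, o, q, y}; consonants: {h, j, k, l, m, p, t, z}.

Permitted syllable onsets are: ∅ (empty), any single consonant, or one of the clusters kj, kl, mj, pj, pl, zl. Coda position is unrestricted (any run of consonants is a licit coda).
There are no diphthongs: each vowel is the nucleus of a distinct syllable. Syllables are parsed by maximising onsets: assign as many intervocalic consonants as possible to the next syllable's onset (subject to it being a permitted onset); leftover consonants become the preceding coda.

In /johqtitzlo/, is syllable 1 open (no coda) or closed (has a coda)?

open

The vowels are o, q, i, o — 4 nuclei, so 4 syllables.
Between /o/ (V1) and /q/ (V2): /h/ → onset of the next syllable (single consonants are always licit onsets).
Between /q/ (V2) and /i/ (V3): just /t/ — single C goes to the following onset.
Between /i/ (V3) and /o/ (V4): /tzl/; trying suffixes from longest down, /zl/ is the first permitted one, so coda /t/ | onset /zl/.
Syllabification: jo.hq.tit.zlo.
Syllable 1 is /jo/; it ends in its nucleus with no coda, so it is open.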